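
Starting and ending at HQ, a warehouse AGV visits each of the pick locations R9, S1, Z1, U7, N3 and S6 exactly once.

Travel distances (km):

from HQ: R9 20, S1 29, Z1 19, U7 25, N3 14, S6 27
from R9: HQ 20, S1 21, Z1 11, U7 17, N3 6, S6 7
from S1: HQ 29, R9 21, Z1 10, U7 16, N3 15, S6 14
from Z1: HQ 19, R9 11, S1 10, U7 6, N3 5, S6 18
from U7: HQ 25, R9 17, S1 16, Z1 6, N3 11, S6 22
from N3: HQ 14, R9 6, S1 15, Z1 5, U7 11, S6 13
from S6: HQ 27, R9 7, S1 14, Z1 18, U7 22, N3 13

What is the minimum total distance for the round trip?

Shortest round trip = 82 km.

There are 360 distinct closed tours to check (reversals are equivalent).
HQ → R9 → S1 → Z1 → U7 → N3 → S6 → HQ: 20+21+10+6+11+13+27 = 108
HQ → R9 → S1 → Z1 → U7 → S6 → N3 → HQ: 20+21+10+6+22+13+14 = 106
HQ → R9 → S1 → Z1 → N3 → U7 → S6 → HQ: 20+21+10+5+11+22+27 = 116
HQ → R9 → S1 → Z1 → N3 → S6 → U7 → HQ: 20+21+10+5+13+22+25 = 116
HQ → R9 → S1 → Z1 → S6 → U7 → N3 → HQ: 20+21+10+18+22+11+14 = 116
HQ → R9 → S1 → Z1 → S6 → N3 → U7 → HQ: 20+21+10+18+13+11+25 = 118
HQ → R9 → S1 → U7 → Z1 → N3 → S6 → HQ: 20+21+16+6+5+13+27 = 108
HQ → R9 → S1 → U7 → Z1 → S6 → N3 → HQ: 20+21+16+6+18+13+14 = 108
… (352 more)
HQ → R9 → S6 → S1 → Z1 → U7 → N3 → HQ: 20+7+14+10+6+11+14 = 82  ← best
The minimum is 82.
One optimal route: HQ → R9 → S6 → S1 → Z1 → U7 → N3 → HQ (or its reverse).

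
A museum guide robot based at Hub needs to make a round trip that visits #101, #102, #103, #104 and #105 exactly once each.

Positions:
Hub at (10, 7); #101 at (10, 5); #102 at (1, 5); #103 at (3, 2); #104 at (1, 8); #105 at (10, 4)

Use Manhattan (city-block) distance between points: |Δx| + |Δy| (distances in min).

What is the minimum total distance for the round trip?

Minimum total distance: 30 min.

With 5 stops there are 5!/2 = 60 distinct round trips (a route and its reverse cost the same).
Hub - #101 - #102 - #103 - #104 - #105 - Hub: 2+9+5+8+13+3 = 40
Hub - #101 - #102 - #103 - #105 - #104 - Hub: 2+9+5+9+13+10 = 48
Hub - #101 - #102 - #104 - #103 - #105 - Hub: 2+9+3+8+9+3 = 34
Hub - #101 - #102 - #104 - #105 - #103 - Hub: 2+9+3+13+9+12 = 48
Hub - #101 - #102 - #105 - #103 - #104 - Hub: 2+9+10+9+8+10 = 48
Hub - #101 - #102 - #105 - #104 - #103 - Hub: 2+9+10+13+8+12 = 54
Hub - #101 - #103 - #102 - #104 - #105 - Hub: 2+10+5+3+13+3 = 36
Hub - #101 - #103 - #102 - #105 - #104 - Hub: 2+10+5+10+13+10 = 50
Hub - #101 - #103 - #104 - #102 - #105 - Hub: 2+10+8+3+10+3 = 36
Hub - #101 - #103 - #104 - #105 - #102 - Hub: 2+10+8+13+10+11 = 54
Hub - #101 - #103 - #105 - #102 - #104 - Hub: 2+10+9+10+3+10 = 44
Hub - #101 - #103 - #105 - #104 - #102 - Hub: 2+10+9+13+3+11 = 48
Hub - #101 - #104 - #102 - #103 - #105 - Hub: 2+12+3+5+9+3 = 34
Hub - #101 - #104 - #102 - #105 - #103 - Hub: 2+12+3+10+9+12 = 48
… (46 more)
Hub - #101 - #105 - #103 - #102 - #104 - Hub: 2+1+9+5+3+10 = 30  ← best
The minimum is 30.
One optimal route: Hub → #101 → #105 → #103 → #102 → #104 → Hub (or its reverse).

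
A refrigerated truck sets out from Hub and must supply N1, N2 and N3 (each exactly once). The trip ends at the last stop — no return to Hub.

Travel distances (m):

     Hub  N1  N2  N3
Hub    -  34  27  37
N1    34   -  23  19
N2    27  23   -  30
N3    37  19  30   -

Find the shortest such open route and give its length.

Minimum one-way distance = 69 m.

There are 3! = 6 possible orderings.
Hub - N1 - N2 - N3: 34+23+30 = 87
Hub - N1 - N3 - N2: 34+19+30 = 83
Hub - N2 - N1 - N3: 27+23+19 = 69
Hub - N2 - N3 - N1: 27+30+19 = 76
Hub - N3 - N1 - N2: 37+19+23 = 79
Hub - N3 - N2 - N1: 37+30+23 = 90
The minimum is 69.
One shortest path: Hub → N2 → N1 → N3.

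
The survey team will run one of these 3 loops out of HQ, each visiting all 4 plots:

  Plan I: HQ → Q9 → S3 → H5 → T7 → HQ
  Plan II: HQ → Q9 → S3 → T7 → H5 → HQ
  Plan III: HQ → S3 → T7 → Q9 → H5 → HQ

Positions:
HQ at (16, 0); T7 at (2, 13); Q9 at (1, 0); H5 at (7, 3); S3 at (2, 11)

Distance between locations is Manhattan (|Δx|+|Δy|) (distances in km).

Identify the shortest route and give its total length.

Shortest is Plan II, total 56 km.

Plan I: 15 + 12 + 13 + 15 + 27 = 82
Plan II: 15 + 12 + 2 + 15 + 12 = 56
Plan III: 25 + 2 + 14 + 9 + 12 = 62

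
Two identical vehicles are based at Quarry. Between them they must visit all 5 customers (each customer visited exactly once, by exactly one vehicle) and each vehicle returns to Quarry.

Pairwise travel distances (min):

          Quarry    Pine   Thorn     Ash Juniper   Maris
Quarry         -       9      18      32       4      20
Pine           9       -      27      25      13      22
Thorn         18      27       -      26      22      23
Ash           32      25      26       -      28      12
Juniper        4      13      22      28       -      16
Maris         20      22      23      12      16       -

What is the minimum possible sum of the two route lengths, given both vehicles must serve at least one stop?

94 min — the smallest possible combined total.

Check every non-empty split of the stops between the two vehicles; for each half take its own optimal tour:
  {Pine} + {Thorn, Ash, Juniper, Maris}: 18 + 76 = 94
  {Thorn} + {Pine, Ash, Juniper, Maris}: 36 + 66 = 102
  {Pine, Thorn} + {Ash, Juniper, Maris}: 54 + 64 = 118
  {Ash} + {Pine, Thorn, Juniper, Maris}: 64 + 79 = 143
  {Pine, Ash} + {Thorn, Juniper, Maris}: 66 + 61 = 127
  {Thorn, Ash} + {Pine, Juniper, Maris}: 76 + 51 = 127
  … (15 splits in total)
Best: vehicle 1 Quarry → Pine → Quarry = 18; vehicle 2 Quarry → Thorn → Ash → Maris → Juniper → Quarry = 76; combined 94.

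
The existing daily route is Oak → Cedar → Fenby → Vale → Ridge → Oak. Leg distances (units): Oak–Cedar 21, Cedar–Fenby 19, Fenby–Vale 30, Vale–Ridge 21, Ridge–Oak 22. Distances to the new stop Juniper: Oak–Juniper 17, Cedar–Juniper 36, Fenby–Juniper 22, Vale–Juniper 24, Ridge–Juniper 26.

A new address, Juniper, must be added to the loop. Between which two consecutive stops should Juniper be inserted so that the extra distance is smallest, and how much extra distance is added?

Adding 16 by placing Juniper on the Fenby–Vale leg.

Insertion cost between consecutive stops i–j is d(i,Juniper) + d(Juniper,j) − d(i,j):
  between Oak and Cedar: 17 + 36 − 21 = 32
  between Cedar and Fenby: 36 + 22 − 19 = 39
  between Fenby and Vale: 22 + 24 − 30 = 16
  between Vale and Ridge: 24 + 26 − 21 = 29
  between Ridge and Oak: 26 + 17 − 22 = 21
Cheapest insertion is between Fenby and Vale, adding 16.
New total = 113 + 16 = 129.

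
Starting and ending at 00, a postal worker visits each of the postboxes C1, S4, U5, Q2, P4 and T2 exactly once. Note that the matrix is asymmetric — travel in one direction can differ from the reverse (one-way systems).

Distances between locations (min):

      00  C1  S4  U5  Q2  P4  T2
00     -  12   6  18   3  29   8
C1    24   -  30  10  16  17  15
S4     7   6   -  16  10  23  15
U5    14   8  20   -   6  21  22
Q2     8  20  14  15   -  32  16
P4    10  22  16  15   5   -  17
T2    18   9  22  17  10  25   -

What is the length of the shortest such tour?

Minimum total distance: 74 min.

00→C1→S4→U5→Q2→P4→T2→00: 12+30+16+6+32+17+18 = 131
00→C1→S4→U5→Q2→T2→P4→00: 12+30+16+6+16+25+10 = 115
00→C1→S4→U5→P4→Q2→T2→00: 12+30+16+21+5+16+18 = 118
00→C1→S4→U5→P4→T2→Q2→00: 12+30+16+21+17+10+8 = 114
00→C1→S4→U5→T2→Q2→P4→00: 12+30+16+22+10+32+10 = 132
00→C1→S4→U5→T2→P4→Q2→00: 12+30+16+22+25+5+8 = 118
00→C1→S4→Q2→U5→P4→T2→00: 12+30+10+15+21+17+18 = 123
00→C1→S4→Q2→U5→T2→P4→00: 12+30+10+15+22+25+10 = 124
… (712 more)
00→S4→T2→C1→U5→P4→Q2→00: 6+15+9+10+21+5+8 = 74  ← best
The minimum is 74.
One optimal route: 00 → S4 → T2 → C1 → U5 → P4 → Q2 → 00.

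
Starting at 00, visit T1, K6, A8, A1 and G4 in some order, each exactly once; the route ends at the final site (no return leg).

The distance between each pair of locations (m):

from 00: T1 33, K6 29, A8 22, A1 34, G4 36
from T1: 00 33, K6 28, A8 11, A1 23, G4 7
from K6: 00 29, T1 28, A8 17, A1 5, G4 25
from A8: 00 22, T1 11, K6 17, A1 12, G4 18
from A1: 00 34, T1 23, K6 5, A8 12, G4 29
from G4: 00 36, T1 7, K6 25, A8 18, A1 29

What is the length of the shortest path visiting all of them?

Minimum one-way distance = 64 m.

There are 5! = 120 possible orderings.
00→T1→K6→A8→A1→G4: 33+28+17+12+29 = 119
00→T1→K6→A8→G4→A1: 33+28+17+18+29 = 125
00→T1→K6→A1→A8→G4: 33+28+5+12+18 = 96
00→T1→K6→A1→G4→A8: 33+28+5+29+18 = 113
00→T1→K6→G4→A8→A1: 33+28+25+18+12 = 116
00→T1→K6→G4→A1→A8: 33+28+25+29+12 = 127
00→T1→A8→K6→A1→G4: 33+11+17+5+29 = 95
00→T1→A8→K6→G4→A1: 33+11+17+25+29 = 115
00→T1→A8→A1→K6→G4: 33+11+12+5+25 = 86
00→T1→A8→A1→G4→K6: 33+11+12+29+25 = 110
00→T1→A8→G4→K6→A1: 33+11+18+25+5 = 92
00→T1→A8→G4→A1→K6: 33+11+18+29+5 = 96
00→T1→A1→K6→A8→G4: 33+23+5+17+18 = 96
00→T1→A1→K6→G4→A8: 33+23+5+25+18 = 104
… (106 more)
00→K6→A1→A8→T1→G4: 29+5+12+11+7 = 64  ← best
The minimum is 64.
One shortest path: 00 → K6 → A1 → A8 → T1 → G4.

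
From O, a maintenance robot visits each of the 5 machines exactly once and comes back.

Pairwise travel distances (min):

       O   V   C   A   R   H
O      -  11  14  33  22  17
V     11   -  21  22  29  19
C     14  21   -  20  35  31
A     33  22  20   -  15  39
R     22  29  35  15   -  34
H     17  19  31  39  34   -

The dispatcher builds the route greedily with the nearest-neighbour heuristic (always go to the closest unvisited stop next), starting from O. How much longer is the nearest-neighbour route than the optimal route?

The nearest-neighbour route is 5 min longer than optimal.

From O: V=11, C=14, H=17, R=22, A=33 → choose V (11).
From V: H=19, C=21, A=22, R=29 → choose H (19).
From H: C=31, R=34, A=39 → choose C (31).
From C: A=20, R=35 → choose A (20).
From A: R=15 → choose R (15).
NN route O → V → H → C → A → R → O costs 118.
Optimal: O → V → H → R → A → C → O costs 113 (by enumerating all 60 distinct tours).
Excess = 118 − 113 = 5.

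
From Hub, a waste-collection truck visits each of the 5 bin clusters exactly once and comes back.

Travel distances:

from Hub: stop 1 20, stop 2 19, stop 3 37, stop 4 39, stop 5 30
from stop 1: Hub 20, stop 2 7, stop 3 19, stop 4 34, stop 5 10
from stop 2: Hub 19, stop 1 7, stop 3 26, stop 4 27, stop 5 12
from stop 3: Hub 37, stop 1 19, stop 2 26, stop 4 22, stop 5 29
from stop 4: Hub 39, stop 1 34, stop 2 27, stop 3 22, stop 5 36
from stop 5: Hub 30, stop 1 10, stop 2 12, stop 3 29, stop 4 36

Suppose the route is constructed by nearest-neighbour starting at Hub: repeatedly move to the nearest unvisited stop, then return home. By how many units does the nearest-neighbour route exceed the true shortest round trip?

From Hub: stop 2=19, stop 1=20, stop 5=30, stop 3=37, stop 4=39 → choose stop 2 (19).
From stop 2: stop 1=7, stop 5=12, stop 3=26, stop 4=27 → choose stop 1 (7).
From stop 1: stop 5=10, stop 3=19, stop 4=34 → choose stop 5 (10).
From stop 5: stop 3=29, stop 4=36 → choose stop 3 (29).
From stop 3: stop 4=22 → choose stop 4 (22).
NN route Hub → stop 2 → stop 1 → stop 5 → stop 3 → stop 4 → Hub costs 126.
Optimal: Hub → stop 2 → stop 5 → stop 1 → stop 3 → stop 4 → Hub costs 121 (by enumerating all 60 distinct tours).
Excess = 126 − 121 = 5.

The nearest-neighbour route is 5 longer than optimal.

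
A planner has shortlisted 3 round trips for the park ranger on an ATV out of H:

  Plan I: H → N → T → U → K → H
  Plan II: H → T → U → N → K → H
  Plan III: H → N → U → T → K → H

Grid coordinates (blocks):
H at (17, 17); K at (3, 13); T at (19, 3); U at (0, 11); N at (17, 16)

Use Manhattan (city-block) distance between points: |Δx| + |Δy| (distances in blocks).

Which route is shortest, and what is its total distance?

Shortest is Plan I, total 66 blocks.

Plan I: 1 + 15 + 27 + 5 + 18 = 66
Plan II: 16 + 27 + 22 + 17 + 18 = 100
Plan III: 1 + 22 + 27 + 26 + 18 = 94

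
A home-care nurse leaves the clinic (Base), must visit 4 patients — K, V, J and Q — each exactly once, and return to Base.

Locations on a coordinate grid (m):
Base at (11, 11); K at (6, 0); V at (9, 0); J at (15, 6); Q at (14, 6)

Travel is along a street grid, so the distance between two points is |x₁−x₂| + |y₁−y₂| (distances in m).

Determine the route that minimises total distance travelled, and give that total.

40 m — the shortest possible round trip.

Base-K-V-J-Q-Base: 16+3+12+1+8 = 40
Base-K-V-Q-J-Base: 16+3+11+1+9 = 40
Base-K-J-V-Q-Base: 16+15+12+11+8 = 62
Base-K-J-Q-V-Base: 16+15+1+11+13 = 56
Base-K-Q-V-J-Base: 16+14+11+12+9 = 62
Base-K-Q-J-V-Base: 16+14+1+12+13 = 56
Base-V-K-J-Q-Base: 13+3+15+1+8 = 40
Base-V-K-Q-J-Base: 13+3+14+1+9 = 40
Base-V-J-K-Q-Base: 13+12+15+14+8 = 62
Base-V-Q-K-J-Base: 13+11+14+15+9 = 62
Base-J-K-V-Q-Base: 9+15+3+11+8 = 46
Base-J-V-K-Q-Base: 9+12+3+14+8 = 46
The minimum is 40.
One optimal route: Base → K → V → J → Q → Base (or its reverse).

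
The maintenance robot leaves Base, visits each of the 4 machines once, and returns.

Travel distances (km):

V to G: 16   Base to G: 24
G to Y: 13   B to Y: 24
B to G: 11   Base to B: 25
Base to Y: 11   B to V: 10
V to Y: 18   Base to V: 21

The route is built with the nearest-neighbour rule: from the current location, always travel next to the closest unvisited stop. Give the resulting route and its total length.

Total distance 66 km via the nearest-neighbour route Base → Y → G → B → V → Base.

At Base the remaining stops are Y 11, V 21, G 24, B 25; go to Y.
At Y the remaining stops are G 13, V 18, B 24; go to G.
At G the remaining stops are B 11, V 16; go to B.
At B the remaining stops are V 10; go to V.
Return V→Base: 21.
Total = 11 + 13 + 11 + 10 + 21 = 66.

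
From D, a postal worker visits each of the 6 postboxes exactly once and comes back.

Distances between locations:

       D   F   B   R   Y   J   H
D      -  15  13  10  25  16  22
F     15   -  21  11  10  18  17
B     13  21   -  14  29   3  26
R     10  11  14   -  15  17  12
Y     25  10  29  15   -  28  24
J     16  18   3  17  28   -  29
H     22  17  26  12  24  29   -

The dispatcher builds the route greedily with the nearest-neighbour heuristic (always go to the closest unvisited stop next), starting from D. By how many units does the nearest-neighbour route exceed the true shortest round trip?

10 longer than the optimal tour.

D: R=10, B=13, F=15, J=16, H=22, Y=25 ⇒ R
R: F=11, H=12, B=14, Y=15, J=17 ⇒ F
F: Y=10, H=17, J=18, B=21 ⇒ Y
Y: H=24, J=28, B=29 ⇒ H
H: B=26, J=29 ⇒ B
B: J=3 ⇒ J
NN route D → R → F → Y → H → B → J → D costs 100.
Optimal: D → B → J → F → Y → H → R → D costs 90 (by enumerating all 360 distinct tours).
Excess = 100 − 90 = 10.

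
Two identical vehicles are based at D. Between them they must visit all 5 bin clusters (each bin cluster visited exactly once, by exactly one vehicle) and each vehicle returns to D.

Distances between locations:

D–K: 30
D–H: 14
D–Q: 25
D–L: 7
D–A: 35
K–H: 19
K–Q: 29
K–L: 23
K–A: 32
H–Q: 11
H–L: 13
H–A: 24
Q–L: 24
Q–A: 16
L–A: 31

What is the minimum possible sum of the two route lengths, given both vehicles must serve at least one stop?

Check every non-empty split of the stops between the two vehicles; for each half take its own optimal tour:
  {K} + {H, Q, L, A}: 60 + 79 = 139
  {H} + {K, Q, L, A}: 28 + 103 = 131
  {K, H} + {Q, L, A}: 63 + 79 = 142
  {Q} + {K, H, L, A}: 50 + 100 = 150
  {K, Q} + {H, L, A}: 84 + 76 = 160
  {H, Q} + {K, L, A}: 50 + 97 = 147
  … (15 splits in total)
  {L} + {K, H, Q, A}: 14 + 103 = 117  ← best
Best: vehicle 1 D → L → D = 14; vehicle 2 D → K → A → Q → H → D = 103; combined 117.

Minimum combined distance: 117.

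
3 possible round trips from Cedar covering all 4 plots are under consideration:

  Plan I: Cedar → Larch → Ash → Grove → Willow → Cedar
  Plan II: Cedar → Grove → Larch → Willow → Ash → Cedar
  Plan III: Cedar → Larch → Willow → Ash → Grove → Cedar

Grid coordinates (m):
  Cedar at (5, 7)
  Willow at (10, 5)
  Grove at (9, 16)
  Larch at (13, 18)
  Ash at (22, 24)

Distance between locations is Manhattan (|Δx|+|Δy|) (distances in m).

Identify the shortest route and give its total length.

Plan I: 19 + 15 + 21 + 12 + 7 = 74
Plan II: 13 + 6 + 16 + 31 + 34 = 100
Plan III: 19 + 16 + 31 + 21 + 13 = 100

Shortest is Plan I, total 74 m.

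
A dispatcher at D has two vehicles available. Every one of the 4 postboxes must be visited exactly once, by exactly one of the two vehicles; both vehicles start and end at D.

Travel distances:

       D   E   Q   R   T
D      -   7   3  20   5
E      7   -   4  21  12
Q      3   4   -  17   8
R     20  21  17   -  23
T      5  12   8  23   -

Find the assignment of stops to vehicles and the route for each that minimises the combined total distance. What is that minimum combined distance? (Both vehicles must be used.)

There are 2^3 − 1 = 7 ways to divide the 4 stops into two non-empty groups. For each, the best each vehicle can do is its own shortest tour through its group:
  {E} + {Q, R, T}: 14 + 48 = 62
  {Q} + {E, R, T}: 6 + 56 = 62
  {E, Q} + {R, T}: 14 + 48 = 62
  {R} + {E, Q, T}: 40 + 24 = 64
  {E, R} + {Q, T}: 48 + 16 = 64
  {Q, R} + {E, T}: 40 + 24 = 64
  … (7 splits in total)
  {E, Q, R} + {T}: 48 + 10 = 58  ← best
Best: vehicle 1 D → E → Q → R → D = 48; vehicle 2 D → T → D = 10; combined 58.

58 — the smallest possible combined total.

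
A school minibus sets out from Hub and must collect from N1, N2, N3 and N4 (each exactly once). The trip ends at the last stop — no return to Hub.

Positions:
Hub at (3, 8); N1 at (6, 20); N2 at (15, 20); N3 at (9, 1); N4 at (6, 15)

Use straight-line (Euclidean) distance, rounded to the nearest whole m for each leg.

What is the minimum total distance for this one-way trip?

Minimum one-way distance = 37 m.

There are 4! = 24 possible orderings.
Hub → N1 → N2 → N3 → N4: 12+9+20+14 = 55
Hub → N1 → N2 → N4 → N3: 12+9+10+14 = 45
Hub → N1 → N3 → N2 → N4: 12+19+20+10 = 61
Hub → N1 → N3 → N4 → N2: 12+19+14+10 = 55
Hub → N1 → N4 → N2 → N3: 12+5+10+20 = 47
Hub → N1 → N4 → N3 → N2: 12+5+14+20 = 51
Hub → N2 → N1 → N3 → N4: 17+9+19+14 = 59
Hub → N2 → N1 → N4 → N3: 17+9+5+14 = 45
Hub → N2 → N3 → N1 → N4: 17+20+19+5 = 61
Hub → N2 → N3 → N4 → N1: 17+20+14+5 = 56
Hub → N2 → N4 → N1 → N3: 17+10+5+19 = 51
Hub → N2 → N4 → N3 → N1: 17+10+14+19 = 60
Hub → N3 → N1 → N2 → N4: 9+19+9+10 = 47
Hub → N3 → N1 → N4 → N2: 9+19+5+10 = 43
… (10 more)
Hub → N3 → N4 → N1 → N2: 9+14+5+9 = 37  ← best
The minimum is 37.
One shortest path: Hub → N3 → N4 → N1 → N2.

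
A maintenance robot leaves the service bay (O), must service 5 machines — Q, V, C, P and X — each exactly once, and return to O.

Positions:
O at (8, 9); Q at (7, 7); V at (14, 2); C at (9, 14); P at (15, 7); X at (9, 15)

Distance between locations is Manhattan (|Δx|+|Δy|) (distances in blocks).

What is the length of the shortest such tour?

There are 60 distinct closed tours to check (reversals are equivalent).
O-Q-V-C-P-X-O: 3+12+17+13+14+7 = 66
O-Q-V-C-X-P-O: 3+12+17+1+14+9 = 56
O-Q-V-P-C-X-O: 3+12+6+13+1+7 = 42
O-Q-V-P-X-C-O: 3+12+6+14+1+6 = 42
O-Q-V-X-C-P-O: 3+12+18+1+13+9 = 56
O-Q-V-X-P-C-O: 3+12+18+14+13+6 = 66
O-Q-C-V-P-X-O: 3+9+17+6+14+7 = 56
O-Q-C-V-X-P-O: 3+9+17+18+14+9 = 70
O-Q-C-P-V-X-O: 3+9+13+6+18+7 = 56
O-Q-C-P-X-V-O: 3+9+13+14+18+13 = 70
O-Q-C-X-V-P-O: 3+9+1+18+6+9 = 46
O-Q-C-X-P-V-O: 3+9+1+14+6+13 = 46
O-Q-P-V-C-X-O: 3+8+6+17+1+7 = 42
O-Q-P-V-X-C-O: 3+8+6+18+1+6 = 42
… (46 more)
The minimum is 42.
One optimal route: O → Q → V → P → C → X → O (or its reverse).

Minimum total distance: 42 blocks.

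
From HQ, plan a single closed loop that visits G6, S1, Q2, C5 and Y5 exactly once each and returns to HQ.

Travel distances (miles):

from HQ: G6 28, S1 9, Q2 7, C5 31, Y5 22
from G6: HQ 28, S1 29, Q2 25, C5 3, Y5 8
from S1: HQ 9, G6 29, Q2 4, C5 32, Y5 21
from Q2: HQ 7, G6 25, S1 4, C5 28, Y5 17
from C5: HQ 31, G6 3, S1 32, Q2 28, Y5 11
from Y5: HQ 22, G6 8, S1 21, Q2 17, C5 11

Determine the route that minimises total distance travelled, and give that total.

72 miles — the shortest possible round trip.

HQ→G6→S1→Q2→C5→Y5→HQ: 28+29+4+28+11+22 = 122
HQ→G6→S1→Q2→Y5→C5→HQ: 28+29+4+17+11+31 = 120
HQ→G6→S1→C5→Q2→Y5→HQ: 28+29+32+28+17+22 = 156
HQ→G6→S1→C5→Y5→Q2→HQ: 28+29+32+11+17+7 = 124
HQ→G6→S1→Y5→Q2→C5→HQ: 28+29+21+17+28+31 = 154
HQ→G6→S1→Y5→C5→Q2→HQ: 28+29+21+11+28+7 = 124
HQ→G6→Q2→S1→C5→Y5→HQ: 28+25+4+32+11+22 = 122
HQ→G6→Q2→S1→Y5→C5→HQ: 28+25+4+21+11+31 = 120
HQ→G6→Q2→C5→S1→Y5→HQ: 28+25+28+32+21+22 = 156
HQ→G6→Q2→C5→Y5→S1→HQ: 28+25+28+11+21+9 = 122
HQ→G6→Q2→Y5→S1→C5→HQ: 28+25+17+21+32+31 = 154
HQ→G6→Q2→Y5→C5→S1→HQ: 28+25+17+11+32+9 = 122
HQ→G6→C5→S1→Q2→Y5→HQ: 28+3+32+4+17+22 = 106
HQ→G6→C5→S1→Y5→Q2→HQ: 28+3+32+21+17+7 = 108
… (46 more)
HQ→G6→C5→Y5→Q2→S1→HQ: 28+3+11+17+4+9 = 72  ← best
The minimum is 72.
One optimal route: HQ → G6 → C5 → Y5 → Q2 → S1 → HQ (or its reverse).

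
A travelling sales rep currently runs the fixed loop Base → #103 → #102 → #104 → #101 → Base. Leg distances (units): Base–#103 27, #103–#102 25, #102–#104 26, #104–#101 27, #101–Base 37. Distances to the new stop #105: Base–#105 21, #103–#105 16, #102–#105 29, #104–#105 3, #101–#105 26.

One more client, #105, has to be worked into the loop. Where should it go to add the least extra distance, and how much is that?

Insertion cost between consecutive stops i–j is d(i,#105) + d(#105,j) − d(i,j):
  between Base and #103: 21 + 16 − 27 = 10
  between #103 and #102: 16 + 29 − 25 = 20
  between #102 and #104: 29 + 3 − 26 = 6
  between #104 and #101: 3 + 26 − 27 = 2
  between #101 and Base: 26 + 21 − 37 = 10
Cheapest insertion is between #104 and #101, adding 2.
New total = 142 + 2 = 144.

Minimum extra distance: 2, inserting #105 between #104 and #101.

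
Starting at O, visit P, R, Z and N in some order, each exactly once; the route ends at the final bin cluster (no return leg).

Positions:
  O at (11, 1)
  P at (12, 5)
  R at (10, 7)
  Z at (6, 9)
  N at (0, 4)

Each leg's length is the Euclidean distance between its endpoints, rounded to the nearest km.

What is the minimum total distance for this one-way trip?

Shortest open route: 19 km.

There are 4! = 24 possible orderings.
O→P→R→Z→N: 4+3+4+8 = 19
O→P→R→N→Z: 4+3+10+8 = 25
O→P→Z→R→N: 4+7+4+10 = 25
O→P→Z→N→R: 4+7+8+10 = 29
O→P→N→R→Z: 4+12+10+4 = 30
O→P→N→Z→R: 4+12+8+4 = 28
O→R→P→Z→N: 6+3+7+8 = 24
O→R→P→N→Z: 6+3+12+8 = 29
O→R→Z→P→N: 6+4+7+12 = 29
O→R→Z→N→P: 6+4+8+12 = 30
O→R→N→P→Z: 6+10+12+7 = 35
O→R→N→Z→P: 6+10+8+7 = 31
O→Z→P→R→N: 9+7+3+10 = 29
O→Z→P→N→R: 9+7+12+10 = 38
… (10 more)
The minimum is 19.
One shortest path: O → P → R → Z → N.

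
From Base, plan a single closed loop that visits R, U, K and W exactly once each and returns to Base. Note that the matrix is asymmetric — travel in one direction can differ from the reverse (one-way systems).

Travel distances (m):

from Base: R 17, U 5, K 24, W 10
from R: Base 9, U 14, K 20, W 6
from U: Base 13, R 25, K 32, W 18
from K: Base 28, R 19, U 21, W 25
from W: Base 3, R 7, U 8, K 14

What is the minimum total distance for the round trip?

Minimum total distance: 65 m.

Base-R-U-K-W-Base: 17+14+32+25+3 = 91
Base-R-U-W-K-Base: 17+14+18+14+28 = 91
Base-R-K-U-W-Base: 17+20+21+18+3 = 79
Base-R-K-W-U-Base: 17+20+25+8+13 = 83
Base-R-W-U-K-Base: 17+6+8+32+28 = 91
Base-R-W-K-U-Base: 17+6+14+21+13 = 71
Base-U-R-K-W-Base: 5+25+20+25+3 = 78
Base-U-R-W-K-Base: 5+25+6+14+28 = 78
Base-U-K-R-W-Base: 5+32+19+6+3 = 65
Base-U-K-W-R-Base: 5+32+25+7+9 = 78
Base-U-W-R-K-Base: 5+18+7+20+28 = 78
Base-U-W-K-R-Base: 5+18+14+19+9 = 65
Base-K-R-U-W-Base: 24+19+14+18+3 = 78
Base-K-R-W-U-Base: 24+19+6+8+13 = 70
… (10 more)
The minimum is 65.
One optimal route: Base → U → K → R → W → Base.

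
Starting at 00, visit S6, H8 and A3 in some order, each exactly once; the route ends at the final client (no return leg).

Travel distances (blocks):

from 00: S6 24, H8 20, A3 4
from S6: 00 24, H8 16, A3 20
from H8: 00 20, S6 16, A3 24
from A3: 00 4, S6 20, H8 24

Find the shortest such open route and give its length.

There are 3! = 6 possible orderings.
00→S6→H8→A3: 24+16+24 = 64
00→S6→A3→H8: 24+20+24 = 68
00→H8→S6→A3: 20+16+20 = 56
00→H8→A3→S6: 20+24+20 = 64
00→A3→S6→H8: 4+20+16 = 40
00→A3→H8→S6: 4+24+16 = 44
The minimum is 40.
One shortest path: 00 → A3 → S6 → H8.

40 blocks — the minimum one-way total.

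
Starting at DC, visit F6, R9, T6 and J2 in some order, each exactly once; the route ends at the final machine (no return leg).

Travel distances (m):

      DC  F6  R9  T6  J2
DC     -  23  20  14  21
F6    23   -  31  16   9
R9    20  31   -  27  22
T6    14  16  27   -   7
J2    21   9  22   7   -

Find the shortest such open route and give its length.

There are 4! = 24 possible orderings.
DC - F6 - R9 - T6 - J2: 23+31+27+7 = 88
DC - F6 - R9 - J2 - T6: 23+31+22+7 = 83
DC - F6 - T6 - R9 - J2: 23+16+27+22 = 88
DC - F6 - T6 - J2 - R9: 23+16+7+22 = 68
DC - F6 - J2 - R9 - T6: 23+9+22+27 = 81
DC - F6 - J2 - T6 - R9: 23+9+7+27 = 66
DC - R9 - F6 - T6 - J2: 20+31+16+7 = 74
DC - R9 - F6 - J2 - T6: 20+31+9+7 = 67
DC - R9 - T6 - F6 - J2: 20+27+16+9 = 72
DC - R9 - T6 - J2 - F6: 20+27+7+9 = 63
DC - R9 - J2 - F6 - T6: 20+22+9+16 = 67
DC - R9 - J2 - T6 - F6: 20+22+7+16 = 65
DC - T6 - F6 - R9 - J2: 14+16+31+22 = 83
DC - T6 - F6 - J2 - R9: 14+16+9+22 = 61
… (10 more)
The minimum is 61.
One shortest path: DC → T6 → F6 → J2 → R9.

61 m — the minimum one-way total.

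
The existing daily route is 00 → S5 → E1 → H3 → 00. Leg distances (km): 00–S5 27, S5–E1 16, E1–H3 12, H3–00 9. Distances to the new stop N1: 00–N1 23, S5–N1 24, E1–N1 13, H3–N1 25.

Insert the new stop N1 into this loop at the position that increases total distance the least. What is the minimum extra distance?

Insertion cost between consecutive stops i–j is d(i,N1) + d(N1,j) − d(i,j):
  between 00 and S5: 23 + 24 − 27 = 20
  between S5 and E1: 24 + 13 − 16 = 21
  between E1 and H3: 13 + 25 − 12 = 26
  between H3 and 00: 25 + 23 − 9 = 39
Cheapest insertion is between 00 and S5, adding 20.
New total = 64 + 20 = 84.

Adding 20 km by placing N1 on the 00–S5 leg.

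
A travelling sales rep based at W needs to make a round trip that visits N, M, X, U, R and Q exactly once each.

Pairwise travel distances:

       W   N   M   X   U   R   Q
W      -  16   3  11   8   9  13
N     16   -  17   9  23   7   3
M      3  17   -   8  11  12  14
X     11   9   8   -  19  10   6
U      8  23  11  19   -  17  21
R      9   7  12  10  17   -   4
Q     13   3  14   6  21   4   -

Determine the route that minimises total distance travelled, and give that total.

52 — the shortest possible round trip.

There are 360 distinct closed tours to check (reversals are equivalent).
W→N→M→X→U→R→Q→W: 16+17+8+19+17+4+13 = 94
W→N→M→X→U→Q→R→W: 16+17+8+19+21+4+9 = 94
W→N→M→X→R→U→Q→W: 16+17+8+10+17+21+13 = 102
W→N→M→X→R→Q→U→W: 16+17+8+10+4+21+8 = 84
W→N→M→X→Q→U→R→W: 16+17+8+6+21+17+9 = 94
W→N→M→X→Q→R→U→W: 16+17+8+6+4+17+8 = 76
W→N→M→U→X→R→Q→W: 16+17+11+19+10+4+13 = 90
W→N→M→U→X→Q→R→W: 16+17+11+19+6+4+9 = 82
… (352 more)
W→M→X→N→Q→R→U→W: 3+8+9+3+4+17+8 = 52  ← best
The minimum is 52.
One optimal route: W → M → X → N → Q → R → U → W (or its reverse).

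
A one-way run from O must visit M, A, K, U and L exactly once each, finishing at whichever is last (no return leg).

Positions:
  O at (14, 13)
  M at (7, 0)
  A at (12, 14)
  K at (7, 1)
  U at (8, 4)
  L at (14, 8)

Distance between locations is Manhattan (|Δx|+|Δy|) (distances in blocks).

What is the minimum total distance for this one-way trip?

26 blocks — the minimum one-way total.

There are 5! = 120 possible orderings.
O - M - A - K - U - L: 20+19+18+4+10 = 71
O - M - A - K - L - U: 20+19+18+14+10 = 81
O - M - A - U - K - L: 20+19+14+4+14 = 71
O - M - A - U - L - K: 20+19+14+10+14 = 77
O - M - A - L - K - U: 20+19+8+14+4 = 65
O - M - A - L - U - K: 20+19+8+10+4 = 61
O - M - K - A - U - L: 20+1+18+14+10 = 63
O - M - K - A - L - U: 20+1+18+8+10 = 57
O - M - K - U - A - L: 20+1+4+14+8 = 47
O - M - K - U - L - A: 20+1+4+10+8 = 43
O - M - K - L - A - U: 20+1+14+8+14 = 57
O - M - K - L - U - A: 20+1+14+10+14 = 59
O - M - U - A - K - L: 20+5+14+18+14 = 71
O - M - U - A - L - K: 20+5+14+8+14 = 61
… (106 more)
O - A - L - U - K - M: 3+8+10+4+1 = 26  ← best
The minimum is 26.
One shortest path: O → A → L → U → K → M.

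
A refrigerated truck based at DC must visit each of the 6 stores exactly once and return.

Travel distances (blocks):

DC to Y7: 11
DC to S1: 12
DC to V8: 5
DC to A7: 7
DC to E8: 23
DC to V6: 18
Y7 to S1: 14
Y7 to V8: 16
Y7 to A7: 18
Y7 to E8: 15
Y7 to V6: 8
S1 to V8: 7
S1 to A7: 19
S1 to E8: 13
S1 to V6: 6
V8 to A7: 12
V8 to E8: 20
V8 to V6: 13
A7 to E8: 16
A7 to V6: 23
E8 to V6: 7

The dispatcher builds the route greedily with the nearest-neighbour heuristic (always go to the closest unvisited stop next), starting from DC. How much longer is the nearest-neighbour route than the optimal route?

1 blocks longer than the optimal tour.

From DC: V8=5, A7=7, Y7=11, S1=12, V6=18, E8=23 → choose V8 (5).
From V8: S1=7, A7=12, V6=13, Y7=16, E8=20 → choose S1 (7).
From S1: V6=6, E8=13, Y7=14, A7=19 → choose V6 (6).
From V6: E8=7, Y7=8, A7=23 → choose E8 (7).
From E8: Y7=15, A7=16 → choose Y7 (15).
From Y7: A7=18 → choose A7 (18).
NN route DC → V8 → S1 → V6 → E8 → Y7 → A7 → DC costs 65.
Optimal: DC → V8 → S1 → Y7 → V6 → E8 → A7 → DC costs 64 (by enumerating all 360 distinct tours).
Excess = 65 − 64 = 1.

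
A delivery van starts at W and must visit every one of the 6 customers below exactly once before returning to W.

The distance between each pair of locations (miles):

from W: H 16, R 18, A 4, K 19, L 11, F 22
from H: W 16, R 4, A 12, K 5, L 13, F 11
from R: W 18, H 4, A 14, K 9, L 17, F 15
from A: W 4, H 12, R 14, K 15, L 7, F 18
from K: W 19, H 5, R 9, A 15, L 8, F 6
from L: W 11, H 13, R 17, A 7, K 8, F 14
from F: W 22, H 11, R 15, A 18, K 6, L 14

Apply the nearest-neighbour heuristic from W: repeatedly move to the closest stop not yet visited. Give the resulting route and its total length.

Nearest-neighbour total = 65 miles; route W → A → L → K → H → R → F → W.

From W: distances to unvisited — A=4, L=11, H=16, R=18, K=19, F=22. Nearest is A (4).
From A: distances to unvisited — L=7, H=12, R=14, K=15, F=18. Nearest is L (7).
From L: distances to unvisited — K=8, H=13, F=14, R=17. Nearest is K (8).
From K: distances to unvisited — H=5, F=6, R=9. Nearest is H (5).
From H: distances to unvisited — R=4, F=11. Nearest is R (4).
From R: distances to unvisited — F=15. Nearest is F (15).
Return F→W: 22.
Total = 4 + 7 + 8 + 5 + 4 + 15 + 22 = 65.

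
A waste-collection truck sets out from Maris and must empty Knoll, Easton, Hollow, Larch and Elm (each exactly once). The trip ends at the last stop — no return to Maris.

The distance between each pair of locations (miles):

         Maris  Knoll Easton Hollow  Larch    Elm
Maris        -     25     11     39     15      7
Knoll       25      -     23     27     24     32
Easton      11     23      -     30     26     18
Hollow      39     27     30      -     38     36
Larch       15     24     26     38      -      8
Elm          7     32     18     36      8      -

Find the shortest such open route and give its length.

There are 5! = 120 possible orderings.
Maris - Knoll - Easton - Hollow - Larch - Elm: 25+23+30+38+8 = 124
Maris - Knoll - Easton - Hollow - Elm - Larch: 25+23+30+36+8 = 122
Maris - Knoll - Easton - Larch - Hollow - Elm: 25+23+26+38+36 = 148
Maris - Knoll - Easton - Larch - Elm - Hollow: 25+23+26+8+36 = 118
Maris - Knoll - Easton - Elm - Hollow - Larch: 25+23+18+36+38 = 140
Maris - Knoll - Easton - Elm - Larch - Hollow: 25+23+18+8+38 = 112
Maris - Knoll - Hollow - Easton - Larch - Elm: 25+27+30+26+8 = 116
Maris - Knoll - Hollow - Easton - Elm - Larch: 25+27+30+18+8 = 108
Maris - Knoll - Hollow - Larch - Easton - Elm: 25+27+38+26+18 = 134
Maris - Knoll - Hollow - Larch - Elm - Easton: 25+27+38+8+18 = 116
Maris - Knoll - Hollow - Elm - Easton - Larch: 25+27+36+18+26 = 132
Maris - Knoll - Hollow - Elm - Larch - Easton: 25+27+36+8+26 = 122
Maris - Knoll - Larch - Easton - Hollow - Elm: 25+24+26+30+36 = 141
Maris - Knoll - Larch - Easton - Elm - Hollow: 25+24+26+18+36 = 129
… (106 more)
Maris - Easton - Elm - Larch - Knoll - Hollow: 11+18+8+24+27 = 88  ← best
The minimum is 88.
One shortest path: Maris → Easton → Elm → Larch → Knoll → Hollow.

Shortest open route: 88 miles.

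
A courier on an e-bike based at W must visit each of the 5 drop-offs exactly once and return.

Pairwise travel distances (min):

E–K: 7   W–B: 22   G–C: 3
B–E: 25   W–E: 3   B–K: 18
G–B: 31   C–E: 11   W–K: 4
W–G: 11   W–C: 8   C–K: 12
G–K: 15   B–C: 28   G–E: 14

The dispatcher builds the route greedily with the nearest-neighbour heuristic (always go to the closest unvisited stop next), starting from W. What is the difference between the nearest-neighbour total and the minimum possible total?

The nearest-neighbour route is 8 min longer than optimal.

W: E=3, K=4, C=8, G=11, B=22 ⇒ E
E: K=7, C=11, G=14, B=25 ⇒ K
K: C=12, G=15, B=18 ⇒ C
C: G=3, B=28 ⇒ G
G: B=31 ⇒ B
NN route W → E → K → C → G → B → W costs 78.
Optimal: W → G → C → B → K → E → W costs 70 (by enumerating all 60 distinct tours).
Excess = 78 − 70 = 8.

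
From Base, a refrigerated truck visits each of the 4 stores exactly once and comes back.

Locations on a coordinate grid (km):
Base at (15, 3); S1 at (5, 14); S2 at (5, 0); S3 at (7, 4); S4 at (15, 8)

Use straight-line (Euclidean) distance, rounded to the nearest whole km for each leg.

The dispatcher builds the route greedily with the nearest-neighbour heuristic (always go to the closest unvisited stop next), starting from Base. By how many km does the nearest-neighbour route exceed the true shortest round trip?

6 km longer than the optimal tour.

Base: S4=5, S3=8, S2=10, S1=15 ⇒ S4
S4: S3=9, S1=12, S2=13 ⇒ S3
S3: S2=4, S1=10 ⇒ S2
S2: S1=14 ⇒ S1
NN route Base → S4 → S3 → S2 → S1 → Base costs 47.
Optimal: Base → S2 → S3 → S1 → S4 → Base costs 41 (by enumerating all 12 distinct tours).
Excess = 47 − 41 = 6.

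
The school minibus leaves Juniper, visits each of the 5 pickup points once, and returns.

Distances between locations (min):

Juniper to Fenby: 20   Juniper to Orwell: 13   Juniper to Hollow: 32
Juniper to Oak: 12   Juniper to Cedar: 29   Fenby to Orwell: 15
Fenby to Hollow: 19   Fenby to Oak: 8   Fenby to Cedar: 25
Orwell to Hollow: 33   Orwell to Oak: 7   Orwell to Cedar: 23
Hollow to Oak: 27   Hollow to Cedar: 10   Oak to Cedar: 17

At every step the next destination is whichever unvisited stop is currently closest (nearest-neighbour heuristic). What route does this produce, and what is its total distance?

Total distance 92 min via the nearest-neighbour route Juniper → Oak → Orwell → Fenby → Hollow → Cedar → Juniper.

At Juniper the remaining stops are Oak 12, Orwell 13, Fenby 20, Cedar 29, Hollow 32; go to Oak.
At Oak the remaining stops are Orwell 7, Fenby 8, Cedar 17, Hollow 27; go to Orwell.
At Orwell the remaining stops are Fenby 15, Cedar 23, Hollow 33; go to Fenby.
At Fenby the remaining stops are Hollow 19, Cedar 25; go to Hollow.
At Hollow the remaining stops are Cedar 10; go to Cedar.
Return Cedar→Juniper: 29.
Total = 12 + 7 + 15 + 19 + 10 + 29 = 92.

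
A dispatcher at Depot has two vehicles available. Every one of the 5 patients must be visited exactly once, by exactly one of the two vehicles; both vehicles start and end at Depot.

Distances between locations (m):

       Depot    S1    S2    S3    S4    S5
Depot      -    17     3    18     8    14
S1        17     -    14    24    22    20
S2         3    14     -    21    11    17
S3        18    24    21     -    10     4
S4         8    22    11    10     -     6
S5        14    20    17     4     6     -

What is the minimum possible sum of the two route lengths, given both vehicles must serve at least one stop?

Check every non-empty split of the stops between the two vehicles; for each half take its own optimal tour:
  {S1} + {S2, S3, S4, S5}: 34 + 42 = 76
  {S2} + {S1, S3, S4, S5}: 6 + 59 = 65
  {S1, S2} + {S3, S4, S5}: 34 + 36 = 70
  {S3} + {S1, S2, S4, S5}: 36 + 51 = 87
  {S1, S3} + {S2, S4, S5}: 59 + 34 = 93
  {S2, S3} + {S1, S4, S5}: 42 + 51 = 93
  … (15 splits in total)
Best: vehicle 1 Depot → S2 → Depot = 6; vehicle 2 Depot → S1 → S3 → S5 → S4 → Depot = 59; combined 65.

65 m — the smallest possible combined total.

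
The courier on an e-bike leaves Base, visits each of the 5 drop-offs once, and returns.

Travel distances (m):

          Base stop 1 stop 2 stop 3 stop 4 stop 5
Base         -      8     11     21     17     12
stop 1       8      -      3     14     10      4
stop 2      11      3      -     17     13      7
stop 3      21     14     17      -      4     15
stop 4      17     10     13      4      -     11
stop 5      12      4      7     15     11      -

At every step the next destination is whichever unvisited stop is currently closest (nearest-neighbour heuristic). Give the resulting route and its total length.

54 m along Base → stop 1 → stop 2 → stop 5 → stop 4 → stop 3 → Base.

At Base the remaining stops are stop 1 8, stop 2 11, stop 5 12, stop 4 17, stop 3 21; go to stop 1.
At stop 1 the remaining stops are stop 2 3, stop 5 4, stop 4 10, stop 3 14; go to stop 2.
At stop 2 the remaining stops are stop 5 7, stop 4 13, stop 3 17; go to stop 5.
At stop 5 the remaining stops are stop 4 11, stop 3 15; go to stop 4.
At stop 4 the remaining stops are stop 3 4; go to stop 3.
Return stop 3→Base: 21.
Total = 8 + 3 + 7 + 11 + 4 + 21 = 54.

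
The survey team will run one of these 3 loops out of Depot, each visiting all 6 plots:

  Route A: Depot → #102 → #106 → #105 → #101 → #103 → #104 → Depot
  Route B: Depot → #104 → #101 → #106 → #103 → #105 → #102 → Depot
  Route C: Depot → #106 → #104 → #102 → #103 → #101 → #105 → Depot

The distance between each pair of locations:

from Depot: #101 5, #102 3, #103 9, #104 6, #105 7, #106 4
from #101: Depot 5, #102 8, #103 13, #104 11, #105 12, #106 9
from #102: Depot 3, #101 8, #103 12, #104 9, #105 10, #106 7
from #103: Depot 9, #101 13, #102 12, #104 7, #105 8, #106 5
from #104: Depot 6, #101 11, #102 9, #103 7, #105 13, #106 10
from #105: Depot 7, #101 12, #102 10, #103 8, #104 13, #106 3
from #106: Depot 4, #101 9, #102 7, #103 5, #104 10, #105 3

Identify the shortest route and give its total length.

51 — Route A is the shortest.

Route A: 3 + 7 + 3 + 12 + 13 + 7 + 6 = 51
Route B: 6 + 11 + 9 + 5 + 8 + 10 + 3 = 52
Route C: 4 + 10 + 9 + 12 + 13 + 12 + 7 = 67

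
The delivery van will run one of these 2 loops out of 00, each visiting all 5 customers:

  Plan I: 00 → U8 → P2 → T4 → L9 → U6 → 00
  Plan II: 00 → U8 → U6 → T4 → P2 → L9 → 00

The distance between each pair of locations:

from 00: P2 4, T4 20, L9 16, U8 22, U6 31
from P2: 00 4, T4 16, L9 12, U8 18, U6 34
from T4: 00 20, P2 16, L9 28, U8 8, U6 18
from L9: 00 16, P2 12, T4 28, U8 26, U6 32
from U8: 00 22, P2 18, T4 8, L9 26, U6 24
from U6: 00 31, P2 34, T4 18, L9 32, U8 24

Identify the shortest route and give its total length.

Plan I: 22 + 18 + 16 + 28 + 32 + 31 = 147
Plan II: 22 + 24 + 18 + 16 + 12 + 16 = 108

108 — Plan II is the shortest.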